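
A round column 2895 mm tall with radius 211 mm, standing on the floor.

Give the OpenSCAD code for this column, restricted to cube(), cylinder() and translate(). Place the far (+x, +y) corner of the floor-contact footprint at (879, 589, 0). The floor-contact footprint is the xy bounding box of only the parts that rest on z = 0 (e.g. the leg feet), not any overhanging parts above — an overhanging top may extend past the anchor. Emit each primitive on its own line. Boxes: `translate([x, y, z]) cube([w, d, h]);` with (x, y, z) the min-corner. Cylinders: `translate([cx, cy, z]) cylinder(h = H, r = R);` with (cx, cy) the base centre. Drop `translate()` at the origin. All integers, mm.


translate([668, 378, 0]) cylinder(h = 2895, r = 211);


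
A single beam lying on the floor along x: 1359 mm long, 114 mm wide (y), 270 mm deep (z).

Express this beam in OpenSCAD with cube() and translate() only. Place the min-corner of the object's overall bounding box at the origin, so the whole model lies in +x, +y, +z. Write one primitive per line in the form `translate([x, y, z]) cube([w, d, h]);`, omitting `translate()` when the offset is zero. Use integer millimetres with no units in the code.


cube([1359, 114, 270]);


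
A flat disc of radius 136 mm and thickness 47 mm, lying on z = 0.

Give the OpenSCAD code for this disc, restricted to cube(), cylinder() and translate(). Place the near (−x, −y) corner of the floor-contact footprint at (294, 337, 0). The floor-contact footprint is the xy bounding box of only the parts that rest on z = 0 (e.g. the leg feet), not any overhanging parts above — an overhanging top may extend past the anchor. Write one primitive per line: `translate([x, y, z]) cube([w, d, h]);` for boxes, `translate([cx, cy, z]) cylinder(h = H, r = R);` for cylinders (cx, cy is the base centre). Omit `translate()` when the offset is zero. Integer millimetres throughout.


translate([430, 473, 0]) cylinder(h = 47, r = 136);


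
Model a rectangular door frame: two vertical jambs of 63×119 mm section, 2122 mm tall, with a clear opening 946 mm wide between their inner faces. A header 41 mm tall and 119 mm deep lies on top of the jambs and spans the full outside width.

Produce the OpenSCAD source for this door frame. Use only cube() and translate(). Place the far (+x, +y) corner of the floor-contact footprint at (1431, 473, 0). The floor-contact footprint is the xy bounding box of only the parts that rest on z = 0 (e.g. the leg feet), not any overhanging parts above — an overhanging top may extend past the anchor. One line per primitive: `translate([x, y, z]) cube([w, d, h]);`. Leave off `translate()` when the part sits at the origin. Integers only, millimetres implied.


translate([359, 354, 0]) cube([63, 119, 2122]);
translate([1368, 354, 0]) cube([63, 119, 2122]);
translate([359, 354, 2122]) cube([1072, 119, 41]);


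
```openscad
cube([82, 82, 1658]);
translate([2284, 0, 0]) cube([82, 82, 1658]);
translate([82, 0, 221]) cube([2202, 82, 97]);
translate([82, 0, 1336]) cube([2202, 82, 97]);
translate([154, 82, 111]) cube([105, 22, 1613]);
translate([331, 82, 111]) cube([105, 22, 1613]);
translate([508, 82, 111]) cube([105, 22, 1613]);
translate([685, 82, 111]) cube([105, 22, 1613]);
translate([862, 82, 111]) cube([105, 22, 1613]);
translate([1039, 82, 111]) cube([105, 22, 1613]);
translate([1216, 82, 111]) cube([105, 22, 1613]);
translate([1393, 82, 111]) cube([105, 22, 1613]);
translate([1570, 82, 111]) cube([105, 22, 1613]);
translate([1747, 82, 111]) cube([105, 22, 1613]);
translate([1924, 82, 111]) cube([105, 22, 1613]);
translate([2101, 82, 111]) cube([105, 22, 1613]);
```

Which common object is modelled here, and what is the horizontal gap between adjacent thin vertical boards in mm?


A fence section. The picket gap is 72 mm.

Two posts, two rails, 12 pickets — a fence section. Span 2202 mm holds 12 pickets of 105 mm with 13 equal gaps: ⌊(2202 − 12·105) / 13⌋ = 72 mm.


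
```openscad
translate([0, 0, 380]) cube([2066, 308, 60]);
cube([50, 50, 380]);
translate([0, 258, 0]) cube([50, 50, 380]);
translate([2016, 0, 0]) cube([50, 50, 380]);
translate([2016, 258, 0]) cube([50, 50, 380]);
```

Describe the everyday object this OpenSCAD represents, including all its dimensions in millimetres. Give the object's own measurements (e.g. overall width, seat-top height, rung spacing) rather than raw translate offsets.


A bench: a 2066×308 mm seat slab, 60 mm thick, top at z = 440 mm, on four 50×50 mm square legs flush with the seat corners and standing on z = 0.


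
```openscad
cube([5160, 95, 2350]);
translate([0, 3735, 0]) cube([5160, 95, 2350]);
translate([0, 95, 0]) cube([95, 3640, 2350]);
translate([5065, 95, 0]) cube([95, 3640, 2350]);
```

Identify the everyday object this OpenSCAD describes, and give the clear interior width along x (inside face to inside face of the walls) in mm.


A house (or room) frame. The interior width is 4970 mm.

Four 2350 mm walls enclosing a rectangle with no floor or roof — a room or house frame. Outside width is 5160 mm and wall thickness is 95 mm, so the interior width is 5160 − 2 × 95 = 4970 mm.


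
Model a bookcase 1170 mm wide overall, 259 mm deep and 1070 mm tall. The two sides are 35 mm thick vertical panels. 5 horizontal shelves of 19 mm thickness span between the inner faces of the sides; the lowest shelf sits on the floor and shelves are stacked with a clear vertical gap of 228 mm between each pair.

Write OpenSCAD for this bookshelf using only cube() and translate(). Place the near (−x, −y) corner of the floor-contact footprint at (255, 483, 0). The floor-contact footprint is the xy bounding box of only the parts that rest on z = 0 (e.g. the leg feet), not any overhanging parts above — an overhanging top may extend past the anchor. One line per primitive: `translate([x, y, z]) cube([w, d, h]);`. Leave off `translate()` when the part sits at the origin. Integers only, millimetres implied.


translate([255, 483, 0]) cube([35, 259, 1070]);
translate([1390, 483, 0]) cube([35, 259, 1070]);
translate([290, 483, 0]) cube([1100, 259, 19]);
translate([290, 483, 247]) cube([1100, 259, 19]);
translate([290, 483, 494]) cube([1100, 259, 19]);
translate([290, 483, 741]) cube([1100, 259, 19]);
translate([290, 483, 988]) cube([1100, 259, 19]);


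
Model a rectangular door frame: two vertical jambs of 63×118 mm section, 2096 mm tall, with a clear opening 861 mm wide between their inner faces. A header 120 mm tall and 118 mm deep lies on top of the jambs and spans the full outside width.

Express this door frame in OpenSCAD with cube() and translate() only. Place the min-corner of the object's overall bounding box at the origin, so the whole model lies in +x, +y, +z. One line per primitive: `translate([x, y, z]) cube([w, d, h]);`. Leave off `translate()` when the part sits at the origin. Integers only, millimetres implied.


cube([63, 118, 2096]);
translate([924, 0, 0]) cube([63, 118, 2096]);
translate([0, 0, 2096]) cube([987, 118, 120]);


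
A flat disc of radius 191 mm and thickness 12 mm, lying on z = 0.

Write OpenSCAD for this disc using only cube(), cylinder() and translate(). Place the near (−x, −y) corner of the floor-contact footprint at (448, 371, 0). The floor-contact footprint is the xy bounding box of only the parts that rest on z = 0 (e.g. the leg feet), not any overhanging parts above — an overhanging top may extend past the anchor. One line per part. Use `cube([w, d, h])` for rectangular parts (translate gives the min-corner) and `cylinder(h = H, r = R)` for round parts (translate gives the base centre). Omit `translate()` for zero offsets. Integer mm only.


translate([639, 562, 0]) cylinder(h = 12, r = 191);


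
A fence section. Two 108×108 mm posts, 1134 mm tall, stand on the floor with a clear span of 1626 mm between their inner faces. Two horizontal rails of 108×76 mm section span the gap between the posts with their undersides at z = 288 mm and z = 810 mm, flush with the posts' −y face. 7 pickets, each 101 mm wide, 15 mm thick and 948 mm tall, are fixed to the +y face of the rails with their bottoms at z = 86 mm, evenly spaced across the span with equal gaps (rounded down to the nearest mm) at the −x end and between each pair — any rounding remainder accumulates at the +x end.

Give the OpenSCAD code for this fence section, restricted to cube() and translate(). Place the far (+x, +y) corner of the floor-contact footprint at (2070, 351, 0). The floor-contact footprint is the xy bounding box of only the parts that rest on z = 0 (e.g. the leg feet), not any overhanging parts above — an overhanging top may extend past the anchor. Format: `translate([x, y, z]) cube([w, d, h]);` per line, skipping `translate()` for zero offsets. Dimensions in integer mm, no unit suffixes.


translate([228, 243, 0]) cube([108, 108, 1134]);
translate([1962, 243, 0]) cube([108, 108, 1134]);
translate([336, 243, 288]) cube([1626, 108, 76]);
translate([336, 243, 810]) cube([1626, 108, 76]);
translate([450, 351, 86]) cube([101, 15, 948]);
translate([665, 351, 86]) cube([101, 15, 948]);
translate([880, 351, 86]) cube([101, 15, 948]);
translate([1095, 351, 86]) cube([101, 15, 948]);
translate([1310, 351, 86]) cube([101, 15, 948]);
translate([1525, 351, 86]) cube([101, 15, 948]);
translate([1740, 351, 86]) cube([101, 15, 948]);


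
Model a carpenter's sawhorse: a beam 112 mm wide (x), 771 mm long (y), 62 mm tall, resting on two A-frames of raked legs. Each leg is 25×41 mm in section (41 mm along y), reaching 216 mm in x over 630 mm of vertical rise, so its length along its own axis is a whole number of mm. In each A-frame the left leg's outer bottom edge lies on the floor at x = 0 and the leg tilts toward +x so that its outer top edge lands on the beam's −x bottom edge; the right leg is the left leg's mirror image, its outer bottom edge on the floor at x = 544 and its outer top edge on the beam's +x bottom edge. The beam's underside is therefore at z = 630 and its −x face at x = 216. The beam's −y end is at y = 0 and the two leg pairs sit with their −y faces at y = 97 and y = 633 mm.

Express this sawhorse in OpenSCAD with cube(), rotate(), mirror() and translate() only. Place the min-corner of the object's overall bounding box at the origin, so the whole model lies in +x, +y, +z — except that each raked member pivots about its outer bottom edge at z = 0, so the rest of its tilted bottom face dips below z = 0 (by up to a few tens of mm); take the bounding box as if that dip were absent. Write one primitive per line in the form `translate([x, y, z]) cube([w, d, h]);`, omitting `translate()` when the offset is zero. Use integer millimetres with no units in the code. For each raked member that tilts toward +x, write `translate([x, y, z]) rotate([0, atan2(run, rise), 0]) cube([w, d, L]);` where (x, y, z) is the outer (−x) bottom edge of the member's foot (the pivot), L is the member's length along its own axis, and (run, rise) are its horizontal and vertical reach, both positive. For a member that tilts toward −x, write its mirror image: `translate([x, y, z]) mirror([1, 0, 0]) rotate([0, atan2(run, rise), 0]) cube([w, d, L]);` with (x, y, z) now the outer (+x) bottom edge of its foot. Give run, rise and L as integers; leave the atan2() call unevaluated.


translate([216, 0, 630]) cube([112, 771, 62]);
translate([0, 97, 0]) rotate([0, atan2(216, 630), 0]) cube([25, 41, 666]);
translate([544, 97, 0]) mirror([1, 0, 0]) rotate([0, atan2(216, 630), 0]) cube([25, 41, 666]);
translate([0, 633, 0]) rotate([0, atan2(216, 630), 0]) cube([25, 41, 666]);
translate([544, 633, 0]) mirror([1, 0, 0]) rotate([0, atan2(216, 630), 0]) cube([25, 41, 666]);


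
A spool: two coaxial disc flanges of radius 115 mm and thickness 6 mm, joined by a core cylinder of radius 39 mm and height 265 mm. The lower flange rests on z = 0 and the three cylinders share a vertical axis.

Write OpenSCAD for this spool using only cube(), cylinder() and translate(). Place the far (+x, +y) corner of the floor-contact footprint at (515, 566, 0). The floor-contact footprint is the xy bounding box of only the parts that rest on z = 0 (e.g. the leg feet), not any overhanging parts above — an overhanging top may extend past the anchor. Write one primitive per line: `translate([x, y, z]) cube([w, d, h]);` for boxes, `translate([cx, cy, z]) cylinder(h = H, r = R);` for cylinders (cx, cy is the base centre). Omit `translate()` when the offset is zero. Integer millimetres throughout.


translate([400, 451, 0]) cylinder(h = 6, r = 115);
translate([400, 451, 6]) cylinder(h = 265, r = 39);
translate([400, 451, 271]) cylinder(h = 6, r = 115);


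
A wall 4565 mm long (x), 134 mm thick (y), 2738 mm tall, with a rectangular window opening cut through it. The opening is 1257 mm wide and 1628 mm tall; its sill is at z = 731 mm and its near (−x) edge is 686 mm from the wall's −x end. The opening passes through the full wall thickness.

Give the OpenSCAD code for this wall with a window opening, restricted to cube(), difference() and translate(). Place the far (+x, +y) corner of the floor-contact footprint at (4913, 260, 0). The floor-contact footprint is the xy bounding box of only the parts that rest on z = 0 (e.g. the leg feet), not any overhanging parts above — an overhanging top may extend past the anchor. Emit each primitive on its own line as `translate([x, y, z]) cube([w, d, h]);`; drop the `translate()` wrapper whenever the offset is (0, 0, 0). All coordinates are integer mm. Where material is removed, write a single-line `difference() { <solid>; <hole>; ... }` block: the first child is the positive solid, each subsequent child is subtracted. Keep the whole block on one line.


difference() { translate([348, 126, 0]) cube([4565, 134, 2738]); translate([1034, 126, 731]) cube([1257, 134, 1628]); }


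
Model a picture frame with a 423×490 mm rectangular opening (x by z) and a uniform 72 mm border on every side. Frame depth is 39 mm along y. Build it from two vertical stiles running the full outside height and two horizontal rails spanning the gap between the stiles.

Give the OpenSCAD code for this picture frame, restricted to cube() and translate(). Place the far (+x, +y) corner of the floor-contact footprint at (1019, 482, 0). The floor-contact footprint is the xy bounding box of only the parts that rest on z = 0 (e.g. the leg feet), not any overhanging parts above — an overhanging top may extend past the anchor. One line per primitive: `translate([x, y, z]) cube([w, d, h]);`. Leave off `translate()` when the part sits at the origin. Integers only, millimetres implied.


translate([452, 443, 0]) cube([72, 39, 634]);
translate([947, 443, 0]) cube([72, 39, 634]);
translate([524, 443, 0]) cube([423, 39, 72]);
translate([524, 443, 562]) cube([423, 39, 72]);


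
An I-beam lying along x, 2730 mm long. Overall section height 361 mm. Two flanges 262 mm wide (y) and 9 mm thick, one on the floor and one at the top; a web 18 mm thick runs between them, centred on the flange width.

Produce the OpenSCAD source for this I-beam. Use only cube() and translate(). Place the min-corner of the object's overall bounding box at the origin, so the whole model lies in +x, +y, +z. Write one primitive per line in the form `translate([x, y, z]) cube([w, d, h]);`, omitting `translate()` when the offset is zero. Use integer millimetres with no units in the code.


cube([2730, 262, 9]);
translate([0, 122, 9]) cube([2730, 18, 343]);
translate([0, 0, 352]) cube([2730, 262, 9]);


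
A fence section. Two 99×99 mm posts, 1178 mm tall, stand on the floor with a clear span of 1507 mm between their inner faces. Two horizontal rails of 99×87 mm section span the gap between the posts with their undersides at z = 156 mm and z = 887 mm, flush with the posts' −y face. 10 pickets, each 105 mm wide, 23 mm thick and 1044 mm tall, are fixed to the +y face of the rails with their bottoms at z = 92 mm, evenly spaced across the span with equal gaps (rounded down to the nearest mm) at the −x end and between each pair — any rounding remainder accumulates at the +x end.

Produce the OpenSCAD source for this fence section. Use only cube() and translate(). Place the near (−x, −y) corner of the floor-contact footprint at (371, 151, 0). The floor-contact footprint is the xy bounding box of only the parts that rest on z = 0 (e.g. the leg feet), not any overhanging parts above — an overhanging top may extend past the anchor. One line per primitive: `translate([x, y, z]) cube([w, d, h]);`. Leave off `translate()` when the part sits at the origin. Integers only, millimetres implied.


translate([371, 151, 0]) cube([99, 99, 1178]);
translate([1977, 151, 0]) cube([99, 99, 1178]);
translate([470, 151, 156]) cube([1507, 99, 87]);
translate([470, 151, 887]) cube([1507, 99, 87]);
translate([511, 250, 92]) cube([105, 23, 1044]);
translate([657, 250, 92]) cube([105, 23, 1044]);
translate([803, 250, 92]) cube([105, 23, 1044]);
translate([949, 250, 92]) cube([105, 23, 1044]);
translate([1095, 250, 92]) cube([105, 23, 1044]);
translate([1241, 250, 92]) cube([105, 23, 1044]);
translate([1387, 250, 92]) cube([105, 23, 1044]);
translate([1533, 250, 92]) cube([105, 23, 1044]);
translate([1679, 250, 92]) cube([105, 23, 1044]);
translate([1825, 250, 92]) cube([105, 23, 1044]);


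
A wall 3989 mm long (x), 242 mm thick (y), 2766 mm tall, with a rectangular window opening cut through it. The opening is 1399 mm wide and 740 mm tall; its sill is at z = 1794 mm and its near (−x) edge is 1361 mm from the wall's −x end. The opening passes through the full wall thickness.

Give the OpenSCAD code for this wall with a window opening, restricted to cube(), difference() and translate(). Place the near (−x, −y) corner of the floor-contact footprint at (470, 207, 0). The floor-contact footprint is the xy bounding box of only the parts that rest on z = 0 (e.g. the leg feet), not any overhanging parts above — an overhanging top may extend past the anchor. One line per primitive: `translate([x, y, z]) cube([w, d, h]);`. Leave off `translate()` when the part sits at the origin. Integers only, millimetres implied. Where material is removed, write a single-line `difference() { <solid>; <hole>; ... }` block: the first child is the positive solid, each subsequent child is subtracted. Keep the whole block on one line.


difference() { translate([470, 207, 0]) cube([3989, 242, 2766]); translate([1831, 207, 1794]) cube([1399, 242, 740]); }


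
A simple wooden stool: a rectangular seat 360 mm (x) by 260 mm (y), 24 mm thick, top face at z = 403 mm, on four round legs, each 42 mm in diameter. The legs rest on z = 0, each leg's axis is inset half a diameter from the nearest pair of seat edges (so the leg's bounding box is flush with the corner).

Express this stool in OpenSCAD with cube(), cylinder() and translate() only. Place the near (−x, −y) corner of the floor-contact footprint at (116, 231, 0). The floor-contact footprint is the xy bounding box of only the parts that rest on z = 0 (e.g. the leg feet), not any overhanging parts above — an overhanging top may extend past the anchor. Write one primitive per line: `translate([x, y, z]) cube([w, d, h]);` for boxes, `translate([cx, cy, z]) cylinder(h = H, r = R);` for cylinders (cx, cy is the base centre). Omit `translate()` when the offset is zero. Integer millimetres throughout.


translate([116, 231, 379]) cube([360, 260, 24]);
translate([137, 252, 0]) cylinder(h = 379, r = 21);
translate([455, 252, 0]) cylinder(h = 379, r = 21);
translate([137, 470, 0]) cylinder(h = 379, r = 21);
translate([455, 470, 0]) cylinder(h = 379, r = 21);


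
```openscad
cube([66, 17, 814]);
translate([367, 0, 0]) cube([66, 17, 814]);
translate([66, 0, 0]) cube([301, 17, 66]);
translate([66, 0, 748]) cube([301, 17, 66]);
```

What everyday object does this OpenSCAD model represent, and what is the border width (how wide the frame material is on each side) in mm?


A picture frame. The border width is 66 mm.

Four thin pieces enclosing a rectangular opening — a picture frame. The two full-height stiles are 814 mm tall; the top rail sits at z = 748 and is 66 mm tall, so the border above the opening is 814 − 748 = 66 mm, matching the stile x-width.


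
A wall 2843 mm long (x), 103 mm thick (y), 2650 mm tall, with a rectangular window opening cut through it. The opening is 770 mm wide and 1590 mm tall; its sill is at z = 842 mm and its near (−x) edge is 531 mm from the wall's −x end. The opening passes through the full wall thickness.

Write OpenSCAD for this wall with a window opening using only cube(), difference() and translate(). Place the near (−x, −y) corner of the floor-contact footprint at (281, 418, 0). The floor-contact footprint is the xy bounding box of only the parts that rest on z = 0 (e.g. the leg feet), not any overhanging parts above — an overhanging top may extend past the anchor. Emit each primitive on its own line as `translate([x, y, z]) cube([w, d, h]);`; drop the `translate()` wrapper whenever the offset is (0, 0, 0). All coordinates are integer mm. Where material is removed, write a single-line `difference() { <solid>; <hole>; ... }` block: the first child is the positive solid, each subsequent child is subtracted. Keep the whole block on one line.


difference() { translate([281, 418, 0]) cube([2843, 103, 2650]); translate([812, 418, 842]) cube([770, 103, 1590]); }


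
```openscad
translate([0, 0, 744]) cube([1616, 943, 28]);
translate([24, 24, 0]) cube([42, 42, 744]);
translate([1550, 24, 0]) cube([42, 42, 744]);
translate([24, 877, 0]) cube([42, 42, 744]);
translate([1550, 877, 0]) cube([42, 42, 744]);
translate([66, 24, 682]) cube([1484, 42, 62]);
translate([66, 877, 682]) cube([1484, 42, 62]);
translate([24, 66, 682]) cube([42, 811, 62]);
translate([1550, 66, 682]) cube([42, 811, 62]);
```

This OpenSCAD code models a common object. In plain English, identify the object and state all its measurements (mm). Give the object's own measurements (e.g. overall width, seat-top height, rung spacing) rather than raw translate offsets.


A rectangular dining table. The top is 1616×943×28 mm with its upper surface at z = 772 mm. It stands on four 42×42 mm square legs, each inset 24 mm from the nearest pair of top edges, running from the floor to the underside of the top. Four apron rails, 42 mm thick and 62 mm tall, run between adjacent legs with their top edges flush with the underside of the top and their outer faces flush with the legs' outer faces.


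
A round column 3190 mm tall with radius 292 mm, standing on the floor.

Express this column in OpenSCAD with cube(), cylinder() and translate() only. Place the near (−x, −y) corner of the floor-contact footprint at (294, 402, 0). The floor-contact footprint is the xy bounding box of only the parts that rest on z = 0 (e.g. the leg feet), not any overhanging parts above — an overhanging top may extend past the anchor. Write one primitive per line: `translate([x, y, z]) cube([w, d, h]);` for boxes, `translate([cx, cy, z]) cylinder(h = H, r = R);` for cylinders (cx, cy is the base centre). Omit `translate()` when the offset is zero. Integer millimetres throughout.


translate([586, 694, 0]) cylinder(h = 3190, r = 292);


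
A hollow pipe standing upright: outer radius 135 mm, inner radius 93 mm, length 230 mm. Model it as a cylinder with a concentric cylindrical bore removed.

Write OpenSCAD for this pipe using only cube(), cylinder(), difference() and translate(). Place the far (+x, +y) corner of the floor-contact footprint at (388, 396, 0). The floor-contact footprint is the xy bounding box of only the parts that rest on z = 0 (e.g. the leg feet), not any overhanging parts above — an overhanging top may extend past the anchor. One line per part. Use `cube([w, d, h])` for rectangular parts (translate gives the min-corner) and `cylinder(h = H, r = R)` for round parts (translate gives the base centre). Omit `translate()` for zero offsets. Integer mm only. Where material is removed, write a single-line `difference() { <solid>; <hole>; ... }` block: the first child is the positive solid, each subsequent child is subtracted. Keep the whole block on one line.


difference() { translate([253, 261, 0]) cylinder(h = 230, r = 135); translate([253, 261, 0]) cylinder(h = 230, r = 93); }


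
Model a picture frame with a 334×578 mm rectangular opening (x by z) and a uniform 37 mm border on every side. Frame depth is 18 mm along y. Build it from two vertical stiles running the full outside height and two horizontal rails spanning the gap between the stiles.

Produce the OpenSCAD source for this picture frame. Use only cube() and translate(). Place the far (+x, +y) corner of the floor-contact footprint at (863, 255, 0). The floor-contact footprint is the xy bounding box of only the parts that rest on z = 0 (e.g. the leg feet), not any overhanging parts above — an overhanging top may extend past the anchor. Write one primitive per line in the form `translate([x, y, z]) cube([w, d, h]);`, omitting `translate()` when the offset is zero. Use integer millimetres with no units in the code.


translate([455, 237, 0]) cube([37, 18, 652]);
translate([826, 237, 0]) cube([37, 18, 652]);
translate([492, 237, 0]) cube([334, 18, 37]);
translate([492, 237, 615]) cube([334, 18, 37]);


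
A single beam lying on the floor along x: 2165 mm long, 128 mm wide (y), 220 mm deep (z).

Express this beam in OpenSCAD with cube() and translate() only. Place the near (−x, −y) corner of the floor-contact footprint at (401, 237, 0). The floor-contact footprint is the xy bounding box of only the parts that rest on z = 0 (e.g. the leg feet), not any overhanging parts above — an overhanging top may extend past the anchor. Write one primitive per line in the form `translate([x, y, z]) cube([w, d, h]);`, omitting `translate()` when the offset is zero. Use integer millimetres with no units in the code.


translate([401, 237, 0]) cube([2165, 128, 220]);


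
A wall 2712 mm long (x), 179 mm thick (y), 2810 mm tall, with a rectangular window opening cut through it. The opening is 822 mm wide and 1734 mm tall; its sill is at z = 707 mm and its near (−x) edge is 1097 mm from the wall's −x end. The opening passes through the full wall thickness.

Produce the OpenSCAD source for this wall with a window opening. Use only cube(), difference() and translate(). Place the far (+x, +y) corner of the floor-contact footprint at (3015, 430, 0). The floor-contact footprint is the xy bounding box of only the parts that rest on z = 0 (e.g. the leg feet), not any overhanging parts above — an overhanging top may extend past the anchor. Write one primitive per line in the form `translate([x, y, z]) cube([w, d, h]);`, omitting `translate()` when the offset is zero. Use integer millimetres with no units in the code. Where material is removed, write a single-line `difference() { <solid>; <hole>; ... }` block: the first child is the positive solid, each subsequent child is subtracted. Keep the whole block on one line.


difference() { translate([303, 251, 0]) cube([2712, 179, 2810]); translate([1400, 251, 707]) cube([822, 179, 1734]); }


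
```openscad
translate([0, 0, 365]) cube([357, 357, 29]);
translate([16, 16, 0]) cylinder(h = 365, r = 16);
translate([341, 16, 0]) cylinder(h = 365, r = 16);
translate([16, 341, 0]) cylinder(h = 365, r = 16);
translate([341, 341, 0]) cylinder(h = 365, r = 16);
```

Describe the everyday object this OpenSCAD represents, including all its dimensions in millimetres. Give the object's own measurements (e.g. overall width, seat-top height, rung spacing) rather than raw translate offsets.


A simple wooden stool: a rectangular seat 357 mm (x) by 357 mm (y), 29 mm thick, top face at z = 394 mm, on four round legs, each 32 mm in diameter. The legs rest on z = 0, each leg's axis is inset half a diameter from the nearest pair of seat edges (so the leg's bounding box is flush with the corner).


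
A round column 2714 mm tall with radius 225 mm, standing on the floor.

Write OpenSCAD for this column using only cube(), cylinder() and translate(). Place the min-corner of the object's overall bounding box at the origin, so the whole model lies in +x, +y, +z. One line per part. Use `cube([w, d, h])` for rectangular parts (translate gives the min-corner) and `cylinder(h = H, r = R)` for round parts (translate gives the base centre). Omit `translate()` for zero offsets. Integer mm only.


translate([225, 225, 0]) cylinder(h = 2714, r = 225);


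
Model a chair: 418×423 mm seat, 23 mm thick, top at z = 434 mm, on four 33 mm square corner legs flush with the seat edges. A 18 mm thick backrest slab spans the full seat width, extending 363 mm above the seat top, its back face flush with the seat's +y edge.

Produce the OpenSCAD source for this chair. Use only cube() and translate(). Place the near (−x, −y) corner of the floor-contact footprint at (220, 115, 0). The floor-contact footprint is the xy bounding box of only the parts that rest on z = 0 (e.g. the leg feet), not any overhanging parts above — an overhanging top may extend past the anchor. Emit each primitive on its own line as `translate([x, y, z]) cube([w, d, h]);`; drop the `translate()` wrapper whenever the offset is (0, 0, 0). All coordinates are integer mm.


translate([220, 115, 411]) cube([418, 423, 23]);
translate([220, 115, 0]) cube([33, 33, 411]);
translate([605, 115, 0]) cube([33, 33, 411]);
translate([220, 505, 0]) cube([33, 33, 411]);
translate([605, 505, 0]) cube([33, 33, 411]);
translate([220, 520, 434]) cube([418, 18, 363]);


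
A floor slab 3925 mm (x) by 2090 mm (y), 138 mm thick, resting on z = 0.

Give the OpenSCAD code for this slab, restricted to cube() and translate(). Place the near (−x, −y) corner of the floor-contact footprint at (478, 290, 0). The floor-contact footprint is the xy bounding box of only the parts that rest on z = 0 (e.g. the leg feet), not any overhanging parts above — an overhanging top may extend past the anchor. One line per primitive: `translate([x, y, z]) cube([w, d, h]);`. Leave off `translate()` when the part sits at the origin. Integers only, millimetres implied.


translate([478, 290, 0]) cube([3925, 2090, 138]);


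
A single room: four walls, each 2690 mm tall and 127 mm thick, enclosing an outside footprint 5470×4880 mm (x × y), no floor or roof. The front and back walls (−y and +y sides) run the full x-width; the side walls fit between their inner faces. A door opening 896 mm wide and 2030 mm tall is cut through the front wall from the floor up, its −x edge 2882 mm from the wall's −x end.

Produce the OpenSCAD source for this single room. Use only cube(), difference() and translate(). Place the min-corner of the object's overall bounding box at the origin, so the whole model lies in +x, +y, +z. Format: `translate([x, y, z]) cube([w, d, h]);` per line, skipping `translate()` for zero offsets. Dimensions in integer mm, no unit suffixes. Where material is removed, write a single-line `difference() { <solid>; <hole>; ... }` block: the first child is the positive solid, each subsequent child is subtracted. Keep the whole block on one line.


difference() { cube([5470, 127, 2690]); translate([2882, 0, 0]) cube([896, 127, 2030]); }
translate([0, 4753, 0]) cube([5470, 127, 2690]);
translate([0, 127, 0]) cube([127, 4626, 2690]);
translate([5343, 127, 0]) cube([127, 4626, 2690]);


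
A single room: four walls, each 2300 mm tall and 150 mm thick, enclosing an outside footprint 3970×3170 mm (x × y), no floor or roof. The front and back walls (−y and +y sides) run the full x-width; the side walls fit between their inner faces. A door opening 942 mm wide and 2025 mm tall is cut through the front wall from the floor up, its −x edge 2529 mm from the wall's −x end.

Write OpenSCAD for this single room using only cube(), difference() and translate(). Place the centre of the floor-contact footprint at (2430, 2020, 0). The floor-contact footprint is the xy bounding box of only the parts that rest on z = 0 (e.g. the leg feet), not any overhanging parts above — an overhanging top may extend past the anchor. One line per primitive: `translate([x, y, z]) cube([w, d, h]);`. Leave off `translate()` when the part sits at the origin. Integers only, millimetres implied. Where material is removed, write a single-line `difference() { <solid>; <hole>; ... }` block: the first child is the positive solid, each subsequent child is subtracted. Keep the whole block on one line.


difference() { translate([445, 435, 0]) cube([3970, 150, 2300]); translate([2974, 435, 0]) cube([942, 150, 2025]); }
translate([445, 3455, 0]) cube([3970, 150, 2300]);
translate([445, 585, 0]) cube([150, 2870, 2300]);
translate([4265, 585, 0]) cube([150, 2870, 2300]);


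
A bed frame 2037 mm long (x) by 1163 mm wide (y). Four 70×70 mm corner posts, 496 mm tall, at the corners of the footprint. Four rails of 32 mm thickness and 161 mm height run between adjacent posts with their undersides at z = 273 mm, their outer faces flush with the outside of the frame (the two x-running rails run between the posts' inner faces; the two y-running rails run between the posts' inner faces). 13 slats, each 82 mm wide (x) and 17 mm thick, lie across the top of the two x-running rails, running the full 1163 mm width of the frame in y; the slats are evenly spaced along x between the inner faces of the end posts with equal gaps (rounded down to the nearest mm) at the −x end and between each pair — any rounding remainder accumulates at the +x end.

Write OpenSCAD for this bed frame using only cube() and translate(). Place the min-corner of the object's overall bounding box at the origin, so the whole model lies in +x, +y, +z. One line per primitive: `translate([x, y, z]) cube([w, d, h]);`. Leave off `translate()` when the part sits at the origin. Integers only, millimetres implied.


// slat z = rail_z + rail_h = 273 + 161 = 434
// slat gap = ⌊(1897 − 13·82) / 14⌋ = 59
cube([70, 70, 496]);
translate([0, 1093, 0]) cube([70, 70, 496]);
translate([1967, 0, 0]) cube([70, 70, 496]);
translate([1967, 1093, 0]) cube([70, 70, 496]);
translate([70, 0, 273]) cube([1897, 32, 161]);
translate([70, 1131, 273]) cube([1897, 32, 161]);
translate([0, 70, 273]) cube([32, 1023, 161]);
translate([2005, 70, 273]) cube([32, 1023, 161]);
translate([129, 0, 434]) cube([82, 1163, 17]);
translate([270, 0, 434]) cube([82, 1163, 17]);
translate([411, 0, 434]) cube([82, 1163, 17]);
translate([552, 0, 434]) cube([82, 1163, 17]);
translate([693, 0, 434]) cube([82, 1163, 17]);
translate([834, 0, 434]) cube([82, 1163, 17]);
translate([975, 0, 434]) cube([82, 1163, 17]);
translate([1116, 0, 434]) cube([82, 1163, 17]);
translate([1257, 0, 434]) cube([82, 1163, 17]);
translate([1398, 0, 434]) cube([82, 1163, 17]);
translate([1539, 0, 434]) cube([82, 1163, 17]);
translate([1680, 0, 434]) cube([82, 1163, 17]);
translate([1821, 0, 434]) cube([82, 1163, 17]);


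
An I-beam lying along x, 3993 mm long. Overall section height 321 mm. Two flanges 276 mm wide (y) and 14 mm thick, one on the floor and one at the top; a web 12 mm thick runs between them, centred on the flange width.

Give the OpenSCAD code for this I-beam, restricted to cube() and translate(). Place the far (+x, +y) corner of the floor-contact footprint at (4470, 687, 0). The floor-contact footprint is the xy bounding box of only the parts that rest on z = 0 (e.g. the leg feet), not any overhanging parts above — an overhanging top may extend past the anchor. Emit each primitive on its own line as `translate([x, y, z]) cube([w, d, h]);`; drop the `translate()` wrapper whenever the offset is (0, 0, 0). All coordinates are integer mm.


translate([477, 411, 0]) cube([3993, 276, 14]);
translate([477, 543, 14]) cube([3993, 12, 293]);
translate([477, 411, 307]) cube([3993, 276, 14]);


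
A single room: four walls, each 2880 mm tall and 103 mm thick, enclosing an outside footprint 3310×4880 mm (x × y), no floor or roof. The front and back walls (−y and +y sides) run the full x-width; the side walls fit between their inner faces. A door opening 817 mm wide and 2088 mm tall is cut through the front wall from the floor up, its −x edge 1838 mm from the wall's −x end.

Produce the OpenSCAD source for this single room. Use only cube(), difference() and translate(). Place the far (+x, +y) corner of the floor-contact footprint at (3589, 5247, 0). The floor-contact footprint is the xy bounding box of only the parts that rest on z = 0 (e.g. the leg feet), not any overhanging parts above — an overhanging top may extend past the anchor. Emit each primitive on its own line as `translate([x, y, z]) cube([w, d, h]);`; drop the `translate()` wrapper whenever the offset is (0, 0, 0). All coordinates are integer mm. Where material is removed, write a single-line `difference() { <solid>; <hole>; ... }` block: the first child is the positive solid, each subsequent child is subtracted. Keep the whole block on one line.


difference() { translate([279, 367, 0]) cube([3310, 103, 2880]); translate([2117, 367, 0]) cube([817, 103, 2088]); }
translate([279, 5144, 0]) cube([3310, 103, 2880]);
translate([279, 470, 0]) cube([103, 4674, 2880]);
translate([3486, 470, 0]) cube([103, 4674, 2880]);


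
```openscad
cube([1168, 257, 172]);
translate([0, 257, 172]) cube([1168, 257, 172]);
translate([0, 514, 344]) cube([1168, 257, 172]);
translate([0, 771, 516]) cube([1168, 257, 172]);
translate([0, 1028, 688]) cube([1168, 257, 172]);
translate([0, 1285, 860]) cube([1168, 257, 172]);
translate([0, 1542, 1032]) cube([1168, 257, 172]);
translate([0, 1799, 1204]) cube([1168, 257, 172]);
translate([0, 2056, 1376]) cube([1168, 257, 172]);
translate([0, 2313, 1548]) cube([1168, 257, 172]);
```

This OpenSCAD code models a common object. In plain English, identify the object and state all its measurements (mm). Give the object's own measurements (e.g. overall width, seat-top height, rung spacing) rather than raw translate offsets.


A straight staircase of 10 solid steps. Each step is 1168 mm wide (x), 257 mm deep (y, the going) and 172 mm tall (the rise). The first step rests on the floor; each subsequent step sits one going further in +y and one rise higher in +z, directly behind and above the previous step with no overlap.


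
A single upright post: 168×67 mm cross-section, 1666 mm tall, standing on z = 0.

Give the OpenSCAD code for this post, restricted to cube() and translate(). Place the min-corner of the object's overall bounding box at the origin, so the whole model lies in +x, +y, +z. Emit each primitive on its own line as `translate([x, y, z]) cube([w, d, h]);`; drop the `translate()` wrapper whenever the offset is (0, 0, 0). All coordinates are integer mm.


cube([168, 67, 1666]);


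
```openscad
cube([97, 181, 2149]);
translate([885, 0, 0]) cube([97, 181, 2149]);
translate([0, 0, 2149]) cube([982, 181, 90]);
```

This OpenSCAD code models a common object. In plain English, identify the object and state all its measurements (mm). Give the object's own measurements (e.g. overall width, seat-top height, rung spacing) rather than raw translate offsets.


A door frame. The clear opening is 788 mm wide and 2149 mm high. Two 97 mm wide jambs, 181 mm deep, stand either side of the opening from the floor to the top of the opening. A 90 mm thick head sits across the top of both jambs, spanning the full outside width of the frame.


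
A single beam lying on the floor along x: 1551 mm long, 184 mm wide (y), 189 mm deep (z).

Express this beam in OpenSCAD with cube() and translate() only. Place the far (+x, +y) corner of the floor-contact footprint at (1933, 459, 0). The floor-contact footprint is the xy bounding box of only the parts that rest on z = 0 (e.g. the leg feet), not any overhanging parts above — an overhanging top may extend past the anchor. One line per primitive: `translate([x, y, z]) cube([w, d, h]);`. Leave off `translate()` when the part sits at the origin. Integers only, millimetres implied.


translate([382, 275, 0]) cube([1551, 184, 189]);


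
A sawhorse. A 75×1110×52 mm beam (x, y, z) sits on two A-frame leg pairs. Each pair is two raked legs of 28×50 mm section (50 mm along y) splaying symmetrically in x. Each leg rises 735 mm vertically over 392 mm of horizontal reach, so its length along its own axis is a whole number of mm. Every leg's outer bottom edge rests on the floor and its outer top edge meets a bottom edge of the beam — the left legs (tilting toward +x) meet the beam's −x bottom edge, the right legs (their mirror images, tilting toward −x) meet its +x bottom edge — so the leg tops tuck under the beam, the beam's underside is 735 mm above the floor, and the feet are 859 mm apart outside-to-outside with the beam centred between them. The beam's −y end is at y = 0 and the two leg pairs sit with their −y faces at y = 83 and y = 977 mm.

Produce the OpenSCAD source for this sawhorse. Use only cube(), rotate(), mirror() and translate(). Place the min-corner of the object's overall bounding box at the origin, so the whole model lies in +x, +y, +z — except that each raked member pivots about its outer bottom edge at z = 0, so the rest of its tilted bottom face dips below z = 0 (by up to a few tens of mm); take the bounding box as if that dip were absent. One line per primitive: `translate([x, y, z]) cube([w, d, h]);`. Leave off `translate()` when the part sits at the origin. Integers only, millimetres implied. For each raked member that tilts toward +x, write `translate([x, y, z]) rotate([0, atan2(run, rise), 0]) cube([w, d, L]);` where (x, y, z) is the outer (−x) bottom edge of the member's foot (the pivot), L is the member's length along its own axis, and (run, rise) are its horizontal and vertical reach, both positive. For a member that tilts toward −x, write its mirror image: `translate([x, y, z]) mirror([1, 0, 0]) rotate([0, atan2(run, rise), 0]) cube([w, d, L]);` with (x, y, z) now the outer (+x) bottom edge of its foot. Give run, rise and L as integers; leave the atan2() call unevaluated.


// leg length = √(392² + 735²) = 833
// right-leg outer foot x = 2·392 + 75 = 859
// beam min-corner = (392, 0, 735)
translate([392, 0, 735]) cube([75, 1110, 52]);
translate([0, 83, 0]) rotate([0, atan2(392, 735), 0]) cube([28, 50, 833]);
translate([859, 83, 0]) mirror([1, 0, 0]) rotate([0, atan2(392, 735), 0]) cube([28, 50, 833]);
translate([0, 977, 0]) rotate([0, atan2(392, 735), 0]) cube([28, 50, 833]);
translate([859, 977, 0]) mirror([1, 0, 0]) rotate([0, atan2(392, 735), 0]) cube([28, 50, 833]);
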